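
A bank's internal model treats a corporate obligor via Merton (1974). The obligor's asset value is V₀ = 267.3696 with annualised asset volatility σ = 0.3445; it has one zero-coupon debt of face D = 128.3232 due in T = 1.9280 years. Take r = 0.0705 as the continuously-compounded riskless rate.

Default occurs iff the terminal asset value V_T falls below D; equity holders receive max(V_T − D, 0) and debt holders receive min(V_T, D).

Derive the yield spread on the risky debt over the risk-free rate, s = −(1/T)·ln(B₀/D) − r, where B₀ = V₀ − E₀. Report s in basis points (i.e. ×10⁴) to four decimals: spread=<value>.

d₁ = [ln(V₀/D) + (r + σ²/2)T] / (σ√T)
   = [ln(267.3696/128.3232) + (0.0705 + 0.5·0.3445²)·1.9280] / (0.3445·√1.9280)
   = [0.734080 + 0.250332] / 0.478347 = 2.057946
d₂ = d₁ − σ√T = 2.057946 − 0.478347 = 1.579599
N(d₁) = 0.980202,  N(d₂) = 0.942901,  e^(−rT) = 0.872909
E₀ = V₀·N(d₁) − D·e^(−rT)·N(d₂)
   = 267.3696·0.980202 − 128.3232·0.872909·0.942901 = 156.457786
B₀ = V₀ − E₀ = 267.3696 − 156.457786 = 110.911814
spread = −(1/T)·ln(B₀/D) − r = −(1/1.9280)·ln(110.911814/128.3232) − 0.0705 = 0.00513105
in basis points: 0.00513105 × 10⁴ = 51.3105 bp

spread=51.3105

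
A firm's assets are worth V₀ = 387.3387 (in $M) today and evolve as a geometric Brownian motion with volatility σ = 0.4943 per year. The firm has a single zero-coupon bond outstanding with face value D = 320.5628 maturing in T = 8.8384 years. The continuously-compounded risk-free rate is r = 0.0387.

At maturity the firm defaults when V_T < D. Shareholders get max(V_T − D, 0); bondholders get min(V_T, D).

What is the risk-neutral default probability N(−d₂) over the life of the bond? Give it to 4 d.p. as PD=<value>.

PD=0.6455

d₁ = [ln(V₀/D) + (r + σ²/2)T] / (σ√T)
   = [ln(387.3387/320.5628) + (0.0387 + 0.5·0.4943²)·8.8384] / (0.4943·√8.8384)
   = [0.189221 + 1.421800] / 1.469527 = 1.096286
d₂ = d₁ − σ√T = 1.096286 − 1.469527 = -0.373240
risk-neutral PD = N(−d₂) = N(0.373240) = 0.645515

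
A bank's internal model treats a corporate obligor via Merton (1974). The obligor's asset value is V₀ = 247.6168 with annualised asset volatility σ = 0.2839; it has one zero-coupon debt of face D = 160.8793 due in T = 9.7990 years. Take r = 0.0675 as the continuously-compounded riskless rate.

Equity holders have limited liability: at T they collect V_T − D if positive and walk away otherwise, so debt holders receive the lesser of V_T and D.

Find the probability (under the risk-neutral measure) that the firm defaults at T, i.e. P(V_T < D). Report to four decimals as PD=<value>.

PD=0.2162

d₁ = [ln(V₀/D) + (r + σ²/2)T] / (σ√T)
   = [ln(247.6168/160.8793) + (0.0675 + 0.5·0.2839²)·9.7990] / (0.2839·√9.7990)
   = [0.431228 + 1.056328] / 0.888702 = 1.673852
d₂ = d₁ − σ√T = 1.673852 − 0.888702 = 0.785150
risk-neutral PD = N(−d₂) = N(-0.785150) = 0.216183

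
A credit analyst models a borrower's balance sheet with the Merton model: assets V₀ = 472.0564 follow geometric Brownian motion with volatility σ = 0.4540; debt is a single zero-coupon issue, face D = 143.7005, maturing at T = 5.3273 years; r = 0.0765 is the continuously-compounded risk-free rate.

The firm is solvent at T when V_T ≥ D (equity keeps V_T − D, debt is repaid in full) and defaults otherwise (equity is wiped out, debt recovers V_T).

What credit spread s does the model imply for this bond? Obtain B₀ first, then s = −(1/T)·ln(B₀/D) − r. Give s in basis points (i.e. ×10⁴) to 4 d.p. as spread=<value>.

d₁ = [ln(V₀/D) + (r + σ²/2)T] / (σ√T)
   = [ln(472.0564/143.7005) + (0.0765 + 0.5·0.4540²)·5.3273] / (0.4540·√5.3273)
   = [1.189367 + 0.956559] / 1.047875 = 2.047884
d₂ = d₁ − σ√T = 2.047884 − 1.047875 = 1.000009
N(d₁) = 0.979714,  N(d₂) = 0.841347,  e^(−rT) = 0.665286
E₀ = V₀·N(d₁) − D·e^(−rT)·N(d₂)
   = 472.0564·0.979714 − 143.7005·0.665286·0.841347 = 382.046036
B₀ = V₀ − E₀ = 472.0564 − 382.046036 = 90.010364
spread = −(1/T)·ln(B₀/D) − r = −(1/5.3273)·ln(90.010364/143.7005) − 0.0765 = 0.01131305
in basis points: 0.01131305 × 10⁴ = 113.1305 bp

spread=113.1305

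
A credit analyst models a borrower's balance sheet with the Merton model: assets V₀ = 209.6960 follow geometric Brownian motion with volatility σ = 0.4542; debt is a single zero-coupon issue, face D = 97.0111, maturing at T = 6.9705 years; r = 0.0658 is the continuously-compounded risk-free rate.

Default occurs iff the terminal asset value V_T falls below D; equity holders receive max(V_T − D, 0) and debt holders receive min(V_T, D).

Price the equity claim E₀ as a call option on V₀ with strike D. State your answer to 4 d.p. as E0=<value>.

d₁ = [ln(V₀/D) + (r + σ²/2)T] / (σ√T)
   = [ln(209.6960/97.0111) + (0.0658 + 0.5·0.4542²)·6.9705] / (0.4542·√6.9705)
   = [0.770833 + 1.177658] / 1.199165 = 1.624873
d₂ = d₁ − σ√T = 1.624873 − 1.199165 = 0.425707
N(d₁) = 0.947905,  N(d₂) = 0.664839,  e^(−rT) = 0.632131
E₀ = V₀·N(d₁) − D·e^(−rT)·N(d₂)
   = 209.6960·0.947905 − 97.0111·0.632131·0.664839 = 158.001502

E0=158.0015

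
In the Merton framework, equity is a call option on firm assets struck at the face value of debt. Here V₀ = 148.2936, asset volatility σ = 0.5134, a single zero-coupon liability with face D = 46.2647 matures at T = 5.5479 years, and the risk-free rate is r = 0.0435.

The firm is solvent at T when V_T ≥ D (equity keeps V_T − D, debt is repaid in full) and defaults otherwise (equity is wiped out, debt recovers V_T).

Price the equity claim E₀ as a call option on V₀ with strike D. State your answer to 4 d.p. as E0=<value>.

E0=116.7086

d₁ = [ln(V₀/D) + (r + σ²/2)T] / (σ√T)
   = [ln(148.2936/46.2647) + (0.0435 + 0.5·0.5134²)·5.5479] / (0.5134·√5.5479)
   = [1.164815 + 0.972490] / 1.209261 = 1.767447
d₂ = d₁ − σ√T = 1.767447 − 1.209261 = 0.558185
N(d₁) = 0.961423,  N(d₂) = 0.711641,  e^(−rT) = 0.785579
E₀ = V₀·N(d₁) − D·e^(−rT)·N(d₂)
   = 148.2936·0.961423 − 46.2647·0.785579·0.711641 = 116.708609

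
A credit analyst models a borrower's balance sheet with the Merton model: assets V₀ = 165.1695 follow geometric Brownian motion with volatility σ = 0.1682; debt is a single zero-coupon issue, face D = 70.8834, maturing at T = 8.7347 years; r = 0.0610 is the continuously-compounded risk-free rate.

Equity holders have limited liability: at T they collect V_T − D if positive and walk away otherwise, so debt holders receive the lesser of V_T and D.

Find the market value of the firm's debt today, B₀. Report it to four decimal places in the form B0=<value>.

d₁ = [ln(V₀/D) + (r + σ²/2)T] / (σ√T)
   = [ln(165.1695/70.8834) + (0.0610 + 0.5·0.1682²)·8.7347] / (0.1682·√8.7347)
   = [0.845936 + 0.656374] / 0.497107 = 3.022106
d₂ = d₁ − σ√T = 3.022106 − 0.497107 = 2.524999
N(d₁) = 0.998745,  N(d₂) = 0.994215,  e^(−rT) = 0.586949
E₀ = V₀·N(d₁) − D·e^(−rT)·N(d₂)
   = 165.1695·0.998745 − 70.8834·0.586949·0.994215 = 123.597908
B₀ = V₀ − E₀ = 165.1695 − 123.597908 = 41.571592

B0=41.5716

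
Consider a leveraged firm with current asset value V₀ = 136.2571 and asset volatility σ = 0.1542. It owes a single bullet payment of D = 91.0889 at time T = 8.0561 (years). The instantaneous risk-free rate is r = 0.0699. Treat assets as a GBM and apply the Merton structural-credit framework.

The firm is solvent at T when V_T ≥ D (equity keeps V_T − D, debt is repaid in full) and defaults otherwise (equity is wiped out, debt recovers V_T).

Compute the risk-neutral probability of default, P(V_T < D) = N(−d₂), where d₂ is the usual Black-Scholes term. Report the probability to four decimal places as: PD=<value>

PD=0.0234

d₁ = [ln(V₀/D) + (r + σ²/2)T] / (σ√T)
   = [ln(136.2571/91.0889) + (0.0699 + 0.5·0.1542²)·8.0561] / (0.1542·√8.0561)
   = [0.402708 + 0.658899] / 0.437670 = 2.425587
d₂ = d₁ − σ√T = 2.425587 − 0.437670 = 1.987917
risk-neutral PD = N(−d₂) = N(-1.987917) = 0.023410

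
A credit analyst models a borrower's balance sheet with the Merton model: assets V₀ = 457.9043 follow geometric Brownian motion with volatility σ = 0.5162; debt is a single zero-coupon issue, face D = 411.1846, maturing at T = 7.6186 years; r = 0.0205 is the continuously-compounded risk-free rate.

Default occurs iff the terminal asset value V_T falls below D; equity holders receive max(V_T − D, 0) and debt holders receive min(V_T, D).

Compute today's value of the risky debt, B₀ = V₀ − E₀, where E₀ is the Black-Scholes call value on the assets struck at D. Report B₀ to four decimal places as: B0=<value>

B0=189.7506

d₁ = [ln(V₀/D) + (r + σ²/2)T] / (σ√T)
   = [ln(457.9043/411.1846) + (0.0205 + 0.5·0.5162²)·7.6186] / (0.5162·√7.6186)
   = [0.107618 + 1.171217] / 1.424806 = 0.897550
d₂ = d₁ − σ√T = 0.897550 − 1.424806 = -0.527255
N(d₁) = 0.815287,  N(d₂) = 0.299008,  e^(−rT) = 0.855404
E₀ = V₀·N(d₁) − D·e^(−rT)·N(d₂)
   = 457.9043·0.815287 − 411.1846·0.855404·0.299008 = 268.153726
B₀ = V₀ − E₀ = 457.9043 − 268.153726 = 189.750574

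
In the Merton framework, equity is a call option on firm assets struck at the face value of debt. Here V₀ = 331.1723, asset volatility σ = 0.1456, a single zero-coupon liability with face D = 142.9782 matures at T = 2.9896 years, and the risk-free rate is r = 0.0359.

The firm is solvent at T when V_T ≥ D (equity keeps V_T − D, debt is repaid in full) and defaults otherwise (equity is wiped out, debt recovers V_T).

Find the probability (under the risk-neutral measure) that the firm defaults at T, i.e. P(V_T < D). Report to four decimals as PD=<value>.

PD=0.0001

d₁ = [ln(V₀/D) + (r + σ²/2)T] / (σ√T)
   = [ln(331.1723/142.9782) + (0.0359 + 0.5·0.1456²)·2.9896] / (0.1456·√2.9896)
   = [0.839947 + 0.139015] / 0.251749 = 3.888642
d₂ = d₁ − σ√T = 3.888642 − 0.251749 = 3.636893
risk-neutral PD = N(−d₂) = N(-3.636893) = 0.000138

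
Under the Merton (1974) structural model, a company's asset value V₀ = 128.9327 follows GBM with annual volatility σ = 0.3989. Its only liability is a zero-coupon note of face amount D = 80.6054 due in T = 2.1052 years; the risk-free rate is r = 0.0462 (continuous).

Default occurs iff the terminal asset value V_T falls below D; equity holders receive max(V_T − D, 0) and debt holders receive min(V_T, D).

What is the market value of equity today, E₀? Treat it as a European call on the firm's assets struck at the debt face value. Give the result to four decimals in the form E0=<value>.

d₁ = [ln(V₀/D) + (r + σ²/2)T] / (σ√T)
   = [ln(128.9327/80.6054) + (0.0462 + 0.5·0.3989²)·2.1052] / (0.3989·√2.1052)
   = [0.469725 + 0.264751] / 0.578776 = 1.269016
d₂ = d₁ − σ√T = 1.269016 − 0.578776 = 0.690239
N(d₁) = 0.897782,  N(d₂) = 0.754978,  e^(−rT) = 0.907320
E₀ = V₀·N(d₁) − D·e^(−rT)·N(d₂)
   = 128.9327·0.897782 − 80.6054·0.907320·0.754978 = 60.538253

E0=60.5383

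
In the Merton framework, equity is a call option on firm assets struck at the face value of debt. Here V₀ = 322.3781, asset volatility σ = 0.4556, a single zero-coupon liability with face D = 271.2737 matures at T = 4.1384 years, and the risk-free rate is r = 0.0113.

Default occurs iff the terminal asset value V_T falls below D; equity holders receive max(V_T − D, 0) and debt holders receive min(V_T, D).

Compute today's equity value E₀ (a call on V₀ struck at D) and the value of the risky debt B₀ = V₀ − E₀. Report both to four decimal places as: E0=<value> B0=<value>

E0=138.1616 B0=184.2165

d₁ = [ln(V₀/D) + (r + σ²/2)T] / (σ√T)
   = [ln(322.3781/271.2737) + (0.0113 + 0.5·0.4556²)·4.1384] / (0.4556·√4.1384)
   = [0.172597 + 0.476271] / 0.926830 = 0.700093
d₂ = d₁ − σ√T = 0.700093 − 0.926830 = -0.226736
N(d₁) = 0.758066,  N(d₂) = 0.410314,  e^(−rT) = 0.954313
E₀ = V₀·N(d₁) − D·e^(−rT)·N(d₂)
   = 322.3781·0.758066 − 271.2737·0.954313·0.410314 = 138.161558
B₀ = V₀ − E₀ = 322.3781 − 138.161558 = 184.216542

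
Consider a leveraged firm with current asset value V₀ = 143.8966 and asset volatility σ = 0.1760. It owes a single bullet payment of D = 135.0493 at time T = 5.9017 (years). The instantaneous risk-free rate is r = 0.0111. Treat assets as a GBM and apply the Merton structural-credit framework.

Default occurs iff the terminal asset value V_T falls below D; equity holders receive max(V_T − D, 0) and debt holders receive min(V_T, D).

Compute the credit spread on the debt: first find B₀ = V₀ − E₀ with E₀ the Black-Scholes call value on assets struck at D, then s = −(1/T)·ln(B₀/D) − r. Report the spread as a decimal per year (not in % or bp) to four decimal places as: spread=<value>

spread=0.0217

d₁ = [ln(V₀/D) + (r + σ²/2)T] / (σ√T)
   = [ln(143.8966/135.0493) + (0.0111 + 0.5·0.1760²)·5.9017] / (0.1760·√5.9017)
   = [0.063455 + 0.156914] / 0.427564 = 0.515407
d₂ = d₁ − σ√T = 0.515407 − 0.427564 = 0.087843
N(d₁) = 0.696866,  N(d₂) = 0.534999,  e^(−rT) = 0.936591
E₀ = V₀·N(d₁) − D·e^(−rT)·N(d₂)
   = 143.8966·0.696866 − 135.0493·0.936591·0.534999 = 32.606730
B₀ = V₀ − E₀ = 143.8966 − 32.606730 = 111.289870
spread = −(1/T)·ln(B₀/D) − r = −(1/5.9017)·ln(111.289870/135.0493) − 0.0111 = 0.02168744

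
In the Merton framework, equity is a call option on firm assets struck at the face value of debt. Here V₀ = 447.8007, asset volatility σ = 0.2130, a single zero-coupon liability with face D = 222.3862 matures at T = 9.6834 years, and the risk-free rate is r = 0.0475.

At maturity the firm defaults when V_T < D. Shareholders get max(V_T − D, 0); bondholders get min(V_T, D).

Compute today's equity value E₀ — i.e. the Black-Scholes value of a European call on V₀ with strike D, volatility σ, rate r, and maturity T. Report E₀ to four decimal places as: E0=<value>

d₁ = [ln(V₀/D) + (r + σ²/2)T] / (σ√T)
   = [ln(447.8007/222.3862) + (0.0475 + 0.5·0.2130²)·9.6834] / (0.2130·√9.6834)
   = [0.699933 + 0.679625] / 0.662817 = 2.081355
d₂ = d₁ − σ√T = 2.081355 − 0.662817 = 1.418538
N(d₁) = 0.981299,  N(d₂) = 0.921983,  e^(−rT) = 0.631308
E₀ = V₀·N(d₁) − D·e^(−rT)·N(d₂)
   = 447.8007·0.981299 − 222.3862·0.631308·0.921983 = 309.985444

E0=309.9854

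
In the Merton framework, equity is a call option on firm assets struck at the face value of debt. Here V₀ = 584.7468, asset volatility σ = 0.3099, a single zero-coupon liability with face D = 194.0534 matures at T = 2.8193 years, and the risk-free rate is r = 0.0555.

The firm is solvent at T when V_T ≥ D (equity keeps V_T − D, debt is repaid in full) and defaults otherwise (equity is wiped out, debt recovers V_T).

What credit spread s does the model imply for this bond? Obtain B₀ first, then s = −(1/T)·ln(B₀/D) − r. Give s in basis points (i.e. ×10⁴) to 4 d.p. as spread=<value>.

spread=8.6245

d₁ = [ln(V₀/D) + (r + σ²/2)T] / (σ√T)
   = [ln(584.7468/194.0534) + (0.0555 + 0.5·0.3099²)·2.8193] / (0.3099·√2.8193)
   = [1.103046 + 0.291851] / 0.520346 = 2.680710
d₂ = d₁ − σ√T = 2.680710 − 0.520346 = 2.160364
N(d₁) = 0.996327,  N(d₂) = 0.984628,  e^(−rT) = 0.855156
E₀ = V₀·N(d₁) − D·e^(−rT)·N(d₂)
   = 584.7468·0.996327 − 194.0534·0.855156·0.984628 = 419.203842
B₀ = V₀ − E₀ = 584.7468 − 419.203842 = 165.542958
spread = −(1/T)·ln(B₀/D) − r = −(1/2.8193)·ln(165.542958/194.0534) − 0.0555 = 0.00086245
in basis points: 0.00086245 × 10⁴ = 8.6245 bp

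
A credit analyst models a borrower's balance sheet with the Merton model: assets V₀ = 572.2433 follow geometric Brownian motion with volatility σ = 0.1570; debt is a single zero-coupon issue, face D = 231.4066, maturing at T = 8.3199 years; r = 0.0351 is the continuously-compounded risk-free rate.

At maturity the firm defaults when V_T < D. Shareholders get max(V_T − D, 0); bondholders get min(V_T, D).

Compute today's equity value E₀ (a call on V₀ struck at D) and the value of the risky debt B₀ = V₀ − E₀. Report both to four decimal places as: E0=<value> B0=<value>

d₁ = [ln(V₀/D) + (r + σ²/2)T] / (σ√T)
   = [ln(572.2433/231.4066) + (0.0351 + 0.5·0.1570²)·8.3199] / (0.1570·√8.3199)
   = [0.905388 + 0.394567] / 0.452855 = 2.870580
d₂ = d₁ − σ√T = 2.870580 − 0.452855 = 2.417725
N(d₁) = 0.997951,  N(d₂) = 0.992191,  e^(−rT) = 0.746747
E₀ = V₀·N(d₁) − D·e^(−rT)·N(d₂)
   = 572.2433·0.997951 − 231.4066·0.746747·0.992191 = 399.618159
B₀ = V₀ − E₀ = 572.2433 − 399.618159 = 172.625141

E0=399.6182 B0=172.6251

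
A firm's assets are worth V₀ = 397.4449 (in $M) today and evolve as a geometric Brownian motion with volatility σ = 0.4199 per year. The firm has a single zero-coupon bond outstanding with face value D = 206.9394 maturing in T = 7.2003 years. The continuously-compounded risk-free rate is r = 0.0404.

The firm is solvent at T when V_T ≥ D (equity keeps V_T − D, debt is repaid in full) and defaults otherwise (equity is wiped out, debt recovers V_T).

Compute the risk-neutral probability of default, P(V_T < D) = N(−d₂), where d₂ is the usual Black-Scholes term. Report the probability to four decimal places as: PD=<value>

PD=0.3920

d₁ = [ln(V₀/D) + (r + σ²/2)T] / (σ√T)
   = [ln(397.4449/206.9394) + (0.0404 + 0.5·0.4199²)·7.2003] / (0.4199·√7.2003)
   = [0.652630 + 0.925656] / 1.126733 = 1.400763
d₂ = d₁ − σ√T = 1.400763 − 1.126733 = 0.274030
risk-neutral PD = N(−d₂) = N(-0.274030) = 0.392031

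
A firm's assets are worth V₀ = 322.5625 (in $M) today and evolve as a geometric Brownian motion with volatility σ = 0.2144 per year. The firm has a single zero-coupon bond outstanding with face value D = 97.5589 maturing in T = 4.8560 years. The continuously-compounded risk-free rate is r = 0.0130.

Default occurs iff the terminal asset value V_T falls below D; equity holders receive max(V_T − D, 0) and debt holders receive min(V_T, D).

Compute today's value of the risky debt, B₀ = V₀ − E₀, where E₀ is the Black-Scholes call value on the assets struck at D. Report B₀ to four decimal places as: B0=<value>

B0=91.4962

d₁ = [ln(V₀/D) + (r + σ²/2)T] / (σ√T)
   = [ln(322.5625/97.5589) + (0.0130 + 0.5·0.2144²)·4.8560] / (0.2144·√4.8560)
   = [1.195841 + 0.174737] / 0.472459 = 2.900945
d₂ = d₁ − σ√T = 2.900945 − 0.472459 = 2.428486
N(d₁) = 0.998140,  N(d₂) = 0.992419,  e^(−rT) = 0.938823
E₀ = V₀·N(d₁) − D·e^(−rT)·N(d₂)
   = 322.5625·0.998140 − 97.5589·0.938823·0.992419 = 231.066251
B₀ = V₀ − E₀ = 322.5625 − 231.066251 = 91.496249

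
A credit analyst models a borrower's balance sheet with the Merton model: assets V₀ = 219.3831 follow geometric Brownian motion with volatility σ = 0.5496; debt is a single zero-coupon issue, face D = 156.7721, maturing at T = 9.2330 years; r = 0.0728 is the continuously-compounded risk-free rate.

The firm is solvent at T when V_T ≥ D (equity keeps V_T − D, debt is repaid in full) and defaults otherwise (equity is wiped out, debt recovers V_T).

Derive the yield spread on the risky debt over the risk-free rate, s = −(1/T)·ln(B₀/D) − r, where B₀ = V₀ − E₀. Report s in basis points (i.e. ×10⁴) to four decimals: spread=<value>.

d₁ = [ln(V₀/D) + (r + σ²/2)T] / (σ√T)
   = [ln(219.3831/156.7721) + (0.0728 + 0.5·0.5496²)·9.2330] / (0.5496·√9.2330)
   = [0.336026 + 2.066623] / 1.670006 = 1.438707
d₂ = d₁ − σ√T = 1.438707 − 1.670006 = -0.231300
N(d₁) = 0.924883,  N(d₂) = 0.408541,  e^(−rT) = 0.510603
E₀ = V₀·N(d₁) − D·e^(−rT)·N(d₂)
   = 219.3831·0.924883 − 156.7721·0.510603·0.408541 = 170.200710
B₀ = V₀ − E₀ = 219.3831 − 170.200710 = 49.182390
spread = −(1/T)·ln(B₀/D) − r = −(1/9.2330)·ln(49.182390/156.7721) − 0.0728 = 0.05275589
in basis points: 0.05275589 × 10⁴ = 527.5589 bp

spread=527.5589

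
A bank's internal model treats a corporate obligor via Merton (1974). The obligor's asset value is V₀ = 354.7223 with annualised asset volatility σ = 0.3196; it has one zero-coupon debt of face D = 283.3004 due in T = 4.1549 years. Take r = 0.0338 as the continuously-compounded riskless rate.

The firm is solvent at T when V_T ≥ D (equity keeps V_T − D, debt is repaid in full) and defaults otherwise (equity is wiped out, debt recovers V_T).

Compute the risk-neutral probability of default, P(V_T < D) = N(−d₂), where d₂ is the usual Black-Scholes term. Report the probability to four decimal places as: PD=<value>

d₁ = [ln(V₀/D) + (r + σ²/2)T] / (σ√T)
   = [ln(354.7223/283.3004) + (0.0338 + 0.5·0.3196²)·4.1549] / (0.3196·√4.1549)
   = [0.224827 + 0.352635] / 0.651459 = 0.886414
d₂ = d₁ − σ√T = 0.886414 − 0.651459 = 0.234955
risk-neutral PD = N(−d₂) = N(-0.234955) = 0.407122

PD=0.4071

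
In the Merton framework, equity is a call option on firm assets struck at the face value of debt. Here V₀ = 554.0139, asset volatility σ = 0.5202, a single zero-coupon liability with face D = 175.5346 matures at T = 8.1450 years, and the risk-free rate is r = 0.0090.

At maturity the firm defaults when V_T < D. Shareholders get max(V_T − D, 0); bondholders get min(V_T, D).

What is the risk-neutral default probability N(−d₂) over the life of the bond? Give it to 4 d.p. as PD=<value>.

d₁ = [ln(V₀/D) + (r + σ²/2)T] / (σ√T)
   = [ln(554.0139/175.5346) + (0.0090 + 0.5·0.5202²)·8.1450] / (0.5202·√8.1450)
   = [1.149354 + 1.175356] / 1.484622 = 1.565860
d₂ = d₁ − σ√T = 1.565860 − 1.484622 = 0.081238
risk-neutral PD = N(−d₂) = N(-0.081238) = 0.467626

PD=0.4676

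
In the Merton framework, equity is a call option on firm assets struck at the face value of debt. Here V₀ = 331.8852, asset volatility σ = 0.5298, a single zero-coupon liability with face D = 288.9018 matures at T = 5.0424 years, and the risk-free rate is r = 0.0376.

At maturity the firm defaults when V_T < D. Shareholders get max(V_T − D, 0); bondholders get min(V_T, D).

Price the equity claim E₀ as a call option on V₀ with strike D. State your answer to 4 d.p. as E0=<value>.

d₁ = [ln(V₀/D) + (r + σ²/2)T] / (σ√T)
   = [ln(331.8852/288.9018) + (0.0376 + 0.5·0.5298²)·5.0424] / (0.5298·√5.0424)
   = [0.138702 + 0.897265] / 1.189681 = 0.870794
d₂ = d₁ − σ√T = 0.870794 − 1.189681 = -0.318887
N(d₁) = 0.808067,  N(d₂) = 0.374906,  e^(−rT) = 0.827295
E₀ = V₀·N(d₁) − D·e^(−rT)·N(d₂)
   = 331.8852·0.808067 − 288.9018·0.827295·0.374906 = 178.580229

E0=178.5802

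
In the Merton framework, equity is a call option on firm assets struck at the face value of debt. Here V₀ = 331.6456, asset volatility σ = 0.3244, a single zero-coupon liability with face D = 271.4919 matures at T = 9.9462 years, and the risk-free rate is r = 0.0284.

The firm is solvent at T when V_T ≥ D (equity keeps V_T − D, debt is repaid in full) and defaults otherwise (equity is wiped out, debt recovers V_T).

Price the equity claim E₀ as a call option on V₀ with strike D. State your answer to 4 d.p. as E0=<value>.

E0=178.5831

d₁ = [ln(V₀/D) + (r + σ²/2)T] / (σ√T)
   = [ln(331.6456/271.4919) + (0.0284 + 0.5·0.3244²)·9.9462] / (0.3244·√9.9462)
   = [0.200135 + 0.805818] / 1.023080 = 0.983259
d₂ = d₁ − σ√T = 0.983259 − 1.023080 = -0.039820
N(d₁) = 0.837260,  N(d₂) = 0.484118,  e^(−rT) = 0.753918
E₀ = V₀·N(d₁) − D·e^(−rT)·N(d₂)
   = 331.6456·0.837260 − 271.4919·0.753918·0.484118 = 178.583080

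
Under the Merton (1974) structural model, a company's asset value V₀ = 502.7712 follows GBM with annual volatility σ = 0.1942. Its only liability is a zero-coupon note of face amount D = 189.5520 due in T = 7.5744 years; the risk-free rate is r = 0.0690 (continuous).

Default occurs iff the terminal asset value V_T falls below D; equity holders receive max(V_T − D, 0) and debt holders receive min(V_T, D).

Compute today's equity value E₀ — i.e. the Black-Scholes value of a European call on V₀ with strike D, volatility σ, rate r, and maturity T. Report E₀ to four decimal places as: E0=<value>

E0=390.4679

d₁ = [ln(V₀/D) + (r + σ²/2)T] / (σ√T)
   = [ln(502.7712/189.5520) + (0.0690 + 0.5·0.1942²)·7.5744] / (0.1942·√7.5744)
   = [0.975472 + 0.665463] / 0.534470 = 3.070209
d₂ = d₁ − σ√T = 3.070209 − 0.534470 = 2.535739
N(d₁) = 0.998930,  N(d₂) = 0.994389,  e^(−rT) = 0.592957
E₀ = V₀·N(d₁) − D·e^(−rT)·N(d₂)
   = 502.7712·0.998930 − 189.5520·0.592957·0.994389 = 390.467902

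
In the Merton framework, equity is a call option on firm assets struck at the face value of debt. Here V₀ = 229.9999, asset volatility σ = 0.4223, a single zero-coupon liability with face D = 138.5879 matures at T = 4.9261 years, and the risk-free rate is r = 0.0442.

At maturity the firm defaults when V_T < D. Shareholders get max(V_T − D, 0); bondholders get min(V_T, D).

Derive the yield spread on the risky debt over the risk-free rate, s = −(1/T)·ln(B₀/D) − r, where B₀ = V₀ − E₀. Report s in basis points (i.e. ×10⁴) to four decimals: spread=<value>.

spread=352.1870

d₁ = [ln(V₀/D) + (r + σ²/2)T] / (σ√T)
   = [ln(229.9999/138.5879) + (0.0442 + 0.5·0.4223²)·4.9261] / (0.4223·√4.9261)
   = [0.506574 + 0.656987] / 0.937287 = 1.241414
d₂ = d₁ − σ√T = 1.241414 − 0.937287 = 0.304127
N(d₁) = 0.892774,  N(d₂) = 0.619484,  e^(−rT) = 0.804340
E₀ = V₀·N(d₁) − D·e^(−rT)·N(d₂)
   = 229.9999·0.892774 − 138.5879·0.804340·0.619484 = 136.282831
B₀ = V₀ − E₀ = 229.9999 − 136.282831 = 93.717069
spread = −(1/T)·ln(B₀/D) − r = −(1/4.9261)·ln(93.717069/138.5879) − 0.0442 = 0.03521870
in basis points: 0.03521870 × 10⁴ = 352.1870 bp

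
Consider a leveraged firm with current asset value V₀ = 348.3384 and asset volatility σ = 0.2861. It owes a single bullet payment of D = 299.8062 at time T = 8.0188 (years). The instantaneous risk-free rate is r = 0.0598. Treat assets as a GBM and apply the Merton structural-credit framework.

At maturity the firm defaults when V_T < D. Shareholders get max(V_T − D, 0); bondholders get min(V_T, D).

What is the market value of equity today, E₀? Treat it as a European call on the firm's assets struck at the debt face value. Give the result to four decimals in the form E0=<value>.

E0=187.3116

d₁ = [ln(V₀/D) + (r + σ²/2)T] / (σ√T)
   = [ln(348.3384/299.8062) + (0.0598 + 0.5·0.2861²)·8.0188] / (0.2861·√8.0188)
   = [0.150038 + 0.807707] / 0.810163 = 1.182163
d₂ = d₁ − σ√T = 1.182163 − 0.810163 = 0.371999
N(d₁) = 0.881429,  N(d₂) = 0.645053,  e^(−rT) = 0.619078
E₀ = V₀·N(d₁) − D·e^(−rT)·N(d₂)
   = 348.3384·0.881429 − 299.8062·0.619078·0.645053 = 187.311632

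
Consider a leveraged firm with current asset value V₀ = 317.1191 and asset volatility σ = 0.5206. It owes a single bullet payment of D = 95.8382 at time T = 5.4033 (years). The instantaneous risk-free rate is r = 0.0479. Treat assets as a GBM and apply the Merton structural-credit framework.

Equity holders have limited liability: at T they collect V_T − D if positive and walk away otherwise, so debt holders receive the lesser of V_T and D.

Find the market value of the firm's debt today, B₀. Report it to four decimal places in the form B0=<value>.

B0=64.8360

d₁ = [ln(V₀/D) + (r + σ²/2)T] / (σ√T)
   = [ln(317.1191/95.8382) + (0.0479 + 0.5·0.5206²)·5.4033] / (0.5206·√5.4033)
   = [1.196616 + 0.991031] / 1.210135 = 1.807772
d₂ = d₁ − σ√T = 1.807772 − 1.210135 = 0.597637
N(d₁) = 0.964679,  N(d₂) = 0.724959,  e^(−rT) = 0.771963
E₀ = V₀·N(d₁) − D·e^(−rT)·N(d₂)
   = 317.1191·0.964679 − 95.8382·0.771963·0.724959 = 252.283068
B₀ = V₀ − E₀ = 317.1191 − 252.283068 = 64.836032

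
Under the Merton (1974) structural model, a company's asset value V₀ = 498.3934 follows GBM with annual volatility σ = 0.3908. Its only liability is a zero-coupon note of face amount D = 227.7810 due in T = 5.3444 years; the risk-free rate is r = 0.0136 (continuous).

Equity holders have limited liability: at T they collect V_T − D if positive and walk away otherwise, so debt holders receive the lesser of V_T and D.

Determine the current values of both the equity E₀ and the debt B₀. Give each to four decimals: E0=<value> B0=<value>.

E0=311.9420 B0=186.4514

d₁ = [ln(V₀/D) + (r + σ²/2)T] / (σ√T)
   = [ln(498.3934/227.7810) + (0.0136 + 0.5·0.3908²)·5.3444] / (0.3908·√5.3444)
   = [0.783005 + 0.480795] / 0.903450 = 1.398860
d₂ = d₁ − σ√T = 1.398860 − 0.903450 = 0.495410
N(d₁) = 0.919072,  N(d₂) = 0.689845,  e^(−rT) = 0.929895
E₀ = V₀·N(d₁) − D·e^(−rT)·N(d₂)
   = 498.3934·0.919072 − 227.7810·0.929895·0.689845 = 311.942041
B₀ = V₀ − E₀ = 498.3934 − 311.942041 = 186.451359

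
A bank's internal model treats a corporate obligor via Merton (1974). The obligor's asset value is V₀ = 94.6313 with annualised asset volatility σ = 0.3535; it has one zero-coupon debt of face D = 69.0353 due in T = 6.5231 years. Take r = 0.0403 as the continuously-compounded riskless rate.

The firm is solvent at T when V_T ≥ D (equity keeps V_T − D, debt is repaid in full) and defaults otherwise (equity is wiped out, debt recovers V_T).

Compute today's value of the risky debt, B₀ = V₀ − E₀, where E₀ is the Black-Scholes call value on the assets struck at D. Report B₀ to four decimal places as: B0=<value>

B0=43.5236

d₁ = [ln(V₀/D) + (r + σ²/2)T] / (σ√T)
   = [ln(94.6313/69.0353) + (0.0403 + 0.5·0.3535²)·6.5231] / (0.3535·√6.5231)
   = [0.315370 + 0.670452] / 0.902852 = 1.091898
d₂ = d₁ − σ√T = 1.091898 − 0.902852 = 0.189046
N(d₁) = 0.862561,  N(d₂) = 0.574972,  e^(−rT) = 0.768833
E₀ = V₀·N(d₁) − D·e^(−rT)·N(d₂)
   = 94.6313·0.862561 − 69.0353·0.768833·0.574972 = 51.107701
B₀ = V₀ − E₀ = 94.6313 − 51.107701 = 43.523599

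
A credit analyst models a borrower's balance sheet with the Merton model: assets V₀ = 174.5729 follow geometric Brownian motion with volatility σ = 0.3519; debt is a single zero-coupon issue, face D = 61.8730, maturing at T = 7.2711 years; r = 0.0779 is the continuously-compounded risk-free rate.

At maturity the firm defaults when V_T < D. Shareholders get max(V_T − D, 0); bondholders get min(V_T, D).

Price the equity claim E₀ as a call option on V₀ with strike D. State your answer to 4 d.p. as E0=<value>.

d₁ = [ln(V₀/D) + (r + σ²/2)T] / (σ√T)
   = [ln(174.5729/61.8730) + (0.0779 + 0.5·0.3519²)·7.2711] / (0.3519·√7.2711)
   = [1.037259 + 1.016622] / 0.948898 = 2.164491
d₂ = d₁ − σ√T = 2.164491 − 0.948898 = 1.215594
N(d₁) = 0.984787,  N(d₂) = 0.887930,  e^(−rT) = 0.567554
E₀ = V₀·N(d₁) − D·e^(−rT)·N(d₂)
   = 174.5729·0.984787 − 61.8730·0.567554·0.887930 = 140.736250

E0=140.7362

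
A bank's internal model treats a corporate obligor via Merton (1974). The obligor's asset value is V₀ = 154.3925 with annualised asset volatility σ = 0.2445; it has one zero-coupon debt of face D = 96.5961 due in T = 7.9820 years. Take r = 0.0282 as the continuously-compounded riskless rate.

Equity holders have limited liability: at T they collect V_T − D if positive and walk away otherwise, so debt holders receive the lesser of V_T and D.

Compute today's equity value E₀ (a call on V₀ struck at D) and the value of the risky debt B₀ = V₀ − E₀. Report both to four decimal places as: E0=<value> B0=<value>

E0=83.2587 B0=71.1338

d₁ = [ln(V₀/D) + (r + σ²/2)T] / (σ√T)
   = [ln(154.3925/96.5961) + (0.0282 + 0.5·0.2445²)·7.9820] / (0.2445·√7.9820)
   = [0.468960 + 0.463675] / 0.690772 = 1.350134
d₂ = d₁ − σ√T = 1.350134 − 0.690772 = 0.659362
N(d₁) = 0.911514,  N(d₂) = 0.745168,  e^(−rT) = 0.798442
E₀ = V₀·N(d₁) − D·e^(−rT)·N(d₂)
   = 154.3925·0.911514 − 96.5961·0.798442·0.745168 = 83.258678
B₀ = V₀ − E₀ = 154.3925 − 83.258678 = 71.133822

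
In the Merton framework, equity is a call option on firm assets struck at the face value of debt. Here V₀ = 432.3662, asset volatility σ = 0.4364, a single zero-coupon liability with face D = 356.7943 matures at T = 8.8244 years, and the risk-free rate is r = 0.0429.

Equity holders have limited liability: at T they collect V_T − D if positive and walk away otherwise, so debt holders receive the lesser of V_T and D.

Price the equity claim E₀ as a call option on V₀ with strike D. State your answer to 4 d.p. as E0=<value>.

d₁ = [ln(V₀/D) + (r + σ²/2)T] / (σ√T)
   = [ln(432.3662/356.7943) + (0.0429 + 0.5·0.4364²)·8.8244] / (0.4364·√8.8244)
   = [0.192113 + 1.218848] / 1.296365 = 1.088398
d₂ = d₁ − σ√T = 1.088398 − 1.296365 = -0.207967
N(d₁) = 0.861790,  N(d₂) = 0.417627,  e^(−rT) = 0.684842
E₀ = V₀·N(d₁) − D·e^(−rT)·N(d₂)
   = 432.3662·0.861790 − 356.7943·0.684842·0.417627 = 270.562666

E0=270.5627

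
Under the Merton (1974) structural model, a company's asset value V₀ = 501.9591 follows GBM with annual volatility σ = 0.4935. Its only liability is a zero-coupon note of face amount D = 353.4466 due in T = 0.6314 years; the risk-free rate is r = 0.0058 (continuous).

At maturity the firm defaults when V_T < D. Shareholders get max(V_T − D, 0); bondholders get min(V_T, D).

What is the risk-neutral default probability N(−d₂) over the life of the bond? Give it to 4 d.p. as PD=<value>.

d₁ = [ln(V₀/D) + (r + σ²/2)T] / (σ√T)
   = [ln(501.9591/353.4466) + (0.0058 + 0.5·0.4935²)·0.6314] / (0.4935·√0.6314)
   = [0.350786 + 0.080548] / 0.392138 = 1.099955
d₂ = d₁ − σ√T = 1.099955 − 0.392138 = 0.707816
risk-neutral PD = N(−d₂) = N(-0.707816) = 0.239530

PD=0.2395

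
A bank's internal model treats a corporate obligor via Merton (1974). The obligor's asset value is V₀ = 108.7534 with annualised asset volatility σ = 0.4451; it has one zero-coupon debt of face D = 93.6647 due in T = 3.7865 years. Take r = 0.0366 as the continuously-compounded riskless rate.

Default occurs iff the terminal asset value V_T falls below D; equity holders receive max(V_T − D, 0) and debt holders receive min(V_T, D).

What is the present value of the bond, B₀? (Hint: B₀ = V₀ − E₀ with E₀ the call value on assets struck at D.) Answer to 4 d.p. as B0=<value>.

B0=61.6459

d₁ = [ln(V₀/D) + (r + σ²/2)T] / (σ√T)
   = [ln(108.7534/93.6647) + (0.0366 + 0.5·0.4451²)·3.7865] / (0.4451·√3.7865)
   = [0.149362 + 0.513665] / 0.866117 = 0.765516
d₂ = d₁ − σ√T = 0.765516 − 0.866117 = -0.100601
N(d₁) = 0.778018,  N(d₂) = 0.459934,  e^(−rT) = 0.870588
E₀ = V₀·N(d₁) − D·e^(−rT)·N(d₂)
   = 108.7534·0.778018 − 93.6647·0.870588·0.459934 = 47.107532
B₀ = V₀ − E₀ = 108.7534 − 47.107532 = 61.645868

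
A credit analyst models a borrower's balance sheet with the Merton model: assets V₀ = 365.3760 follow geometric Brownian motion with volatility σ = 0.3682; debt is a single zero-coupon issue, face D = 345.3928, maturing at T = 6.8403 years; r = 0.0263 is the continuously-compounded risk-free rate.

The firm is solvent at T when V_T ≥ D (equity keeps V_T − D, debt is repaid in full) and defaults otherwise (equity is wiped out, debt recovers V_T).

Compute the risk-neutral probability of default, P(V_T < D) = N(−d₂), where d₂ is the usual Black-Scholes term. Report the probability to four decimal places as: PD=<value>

d₁ = [ln(V₀/D) + (r + σ²/2)T] / (σ√T)
   = [ln(365.3760/345.3928) + (0.0263 + 0.5·0.3682²)·6.8403] / (0.3682·√6.8403)
   = [0.056245 + 0.643574] / 0.962989 = 0.726715
d₂ = d₁ − σ√T = 0.726715 − 0.962989 = -0.236274
risk-neutral PD = N(−d₂) = N(0.236274) = 0.593390

PD=0.5934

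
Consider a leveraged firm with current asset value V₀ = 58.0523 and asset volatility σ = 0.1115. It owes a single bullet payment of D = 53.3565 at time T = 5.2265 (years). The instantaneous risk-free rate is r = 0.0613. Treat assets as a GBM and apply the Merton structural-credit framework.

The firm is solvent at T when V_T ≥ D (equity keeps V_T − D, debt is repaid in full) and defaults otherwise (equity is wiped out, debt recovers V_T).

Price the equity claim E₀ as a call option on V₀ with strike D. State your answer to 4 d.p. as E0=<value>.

E0=19.6098

d₁ = [ln(V₀/D) + (r + σ²/2)T] / (σ√T)
   = [ln(58.0523/53.3565) + (0.0613 + 0.5·0.1115²)·5.2265] / (0.1115·√5.2265)
   = [0.084349 + 0.352873] / 0.254906 = 1.715225
d₂ = d₁ − σ√T = 1.715225 − 0.254906 = 1.460319
N(d₁) = 0.956848,  N(d₂) = 0.927899,  e^(−rT) = 0.725870
E₀ = V₀·N(d₁) − D·e^(−rT)·N(d₂)
   = 58.0523·0.956848 − 53.3565·0.725870·0.927899 = 19.609821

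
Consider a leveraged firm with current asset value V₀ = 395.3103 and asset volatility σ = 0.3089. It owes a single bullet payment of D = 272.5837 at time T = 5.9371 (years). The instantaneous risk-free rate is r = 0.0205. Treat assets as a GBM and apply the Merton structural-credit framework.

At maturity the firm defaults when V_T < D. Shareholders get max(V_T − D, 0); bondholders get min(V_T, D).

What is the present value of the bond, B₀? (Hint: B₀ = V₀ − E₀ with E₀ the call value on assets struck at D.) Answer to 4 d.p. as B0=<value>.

d₁ = [ln(V₀/D) + (r + σ²/2)T] / (σ√T)
   = [ln(395.3103/272.5837) + (0.0205 + 0.5·0.3089²)·5.9371] / (0.3089·√5.9371)
   = [0.371725 + 0.404967] / 0.752671 = 1.031915
d₂ = d₁ − σ√T = 1.031915 − 0.752671 = 0.279244
N(d₁) = 0.848944,  N(d₂) = 0.609971,  e^(−rT) = 0.885405
E₀ = V₀·N(d₁) − D·e^(−rT)·N(d₂)
   = 395.3103·0.848944 − 272.5837·0.885405·0.609971 = 188.381665
B₀ = V₀ − E₀ = 395.3103 − 188.381665 = 206.928635

B0=206.9286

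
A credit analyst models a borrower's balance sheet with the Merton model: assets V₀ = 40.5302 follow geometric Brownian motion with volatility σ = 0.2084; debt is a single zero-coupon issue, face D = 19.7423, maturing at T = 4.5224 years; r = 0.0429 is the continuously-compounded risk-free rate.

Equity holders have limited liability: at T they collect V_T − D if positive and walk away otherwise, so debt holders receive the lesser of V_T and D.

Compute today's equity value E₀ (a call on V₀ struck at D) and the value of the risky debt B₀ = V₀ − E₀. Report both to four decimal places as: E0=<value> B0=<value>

d₁ = [ln(V₀/D) + (r + σ²/2)T] / (σ√T)
   = [ln(40.5302/19.7423) + (0.0429 + 0.5·0.2084²)·4.5224] / (0.2084·√4.5224)
   = [0.719284 + 0.292216] / 0.443182 = 2.282358
d₂ = d₁ − σ√T = 2.282358 − 0.443182 = 1.839175
N(d₁) = 0.988766,  N(d₂) = 0.967055,  e^(−rT) = 0.823649
E₀ = V₀·N(d₁) − D·e^(−rT)·N(d₂)
   = 40.5302·0.988766 − 19.7423·0.823649·0.967055 = 24.349860
B₀ = V₀ − E₀ = 40.5302 − 24.349860 = 16.180340

E0=24.3499 B0=16.1803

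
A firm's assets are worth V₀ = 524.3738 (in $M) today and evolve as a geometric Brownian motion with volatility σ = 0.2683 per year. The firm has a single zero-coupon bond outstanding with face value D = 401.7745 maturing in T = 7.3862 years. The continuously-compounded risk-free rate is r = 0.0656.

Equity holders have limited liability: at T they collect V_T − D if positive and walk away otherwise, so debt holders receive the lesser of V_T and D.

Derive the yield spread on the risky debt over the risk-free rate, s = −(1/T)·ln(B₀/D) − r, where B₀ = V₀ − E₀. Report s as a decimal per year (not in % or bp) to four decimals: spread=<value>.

spread=0.0113

d₁ = [ln(V₀/D) + (r + σ²/2)T] / (σ√T)
   = [ln(524.3738/401.7745) + (0.0656 + 0.5·0.2683²)·7.3862] / (0.2683·√7.3862)
   = [0.266314 + 0.750382] / 0.729174 = 1.394312
d₂ = d₁ − σ√T = 1.394312 − 0.729174 = 0.665138
N(d₁) = 0.918388,  N(d₂) = 0.747019,  e^(−rT) = 0.615984
E₀ = V₀·N(d₁) − D·e^(−rT)·N(d₂)
   = 524.3738·0.918388 − 401.7745·0.615984·0.747019 = 296.701633
B₀ = V₀ − E₀ = 524.3738 − 296.701633 = 227.672167
spread = −(1/T)·ln(B₀/D) − r = −(1/7.3862)·ln(227.672167/401.7745) − 0.0656 = 0.01129803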